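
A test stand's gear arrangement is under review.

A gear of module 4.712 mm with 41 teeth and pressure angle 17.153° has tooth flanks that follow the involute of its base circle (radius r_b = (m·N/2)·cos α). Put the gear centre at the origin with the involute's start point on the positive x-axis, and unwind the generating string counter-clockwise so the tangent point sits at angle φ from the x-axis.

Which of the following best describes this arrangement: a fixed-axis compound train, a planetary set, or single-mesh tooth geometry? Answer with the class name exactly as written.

single-mesh tooth geometry

recognized (one wheel, involute flank): single-mesh tooth geometry, m = 4.712, N = 41
classification: single-mesh tooth geometry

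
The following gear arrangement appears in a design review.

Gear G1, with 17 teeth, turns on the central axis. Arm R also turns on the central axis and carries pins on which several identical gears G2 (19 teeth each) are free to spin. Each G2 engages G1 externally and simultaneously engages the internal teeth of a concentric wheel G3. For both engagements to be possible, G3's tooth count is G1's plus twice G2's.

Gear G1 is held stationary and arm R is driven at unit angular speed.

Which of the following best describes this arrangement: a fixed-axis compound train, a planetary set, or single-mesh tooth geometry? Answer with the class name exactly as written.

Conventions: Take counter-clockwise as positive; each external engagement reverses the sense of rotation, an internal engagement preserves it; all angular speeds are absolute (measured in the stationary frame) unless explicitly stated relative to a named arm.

planetary set

class = planetary set [G3 = 17+2·19 = 55; Willis about the carrier]
classification: planetary set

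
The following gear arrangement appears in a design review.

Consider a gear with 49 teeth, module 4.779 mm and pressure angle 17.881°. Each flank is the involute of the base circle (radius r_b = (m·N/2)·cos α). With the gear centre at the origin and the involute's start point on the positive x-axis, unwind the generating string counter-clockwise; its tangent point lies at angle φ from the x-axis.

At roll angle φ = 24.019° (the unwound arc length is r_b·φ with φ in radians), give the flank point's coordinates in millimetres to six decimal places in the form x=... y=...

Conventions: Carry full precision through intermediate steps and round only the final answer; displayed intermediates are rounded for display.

x=120.795048 y=2.688597

topology: single-mesh involute geometry — m = 4.779, N = 49
pitch radius r_p = m·N/2 = 4.779·49/2 = 117.085500
base radius r_b = r_p·cos α = 117.085500·cos 17.881° = 111.429834
roll angle φ = 24.019° = 0.41921063 rad
x = r_b·(cos φ + φ·sin φ) = 120.795048
y = r_b·(sin φ − φ·cos φ) = 2.688597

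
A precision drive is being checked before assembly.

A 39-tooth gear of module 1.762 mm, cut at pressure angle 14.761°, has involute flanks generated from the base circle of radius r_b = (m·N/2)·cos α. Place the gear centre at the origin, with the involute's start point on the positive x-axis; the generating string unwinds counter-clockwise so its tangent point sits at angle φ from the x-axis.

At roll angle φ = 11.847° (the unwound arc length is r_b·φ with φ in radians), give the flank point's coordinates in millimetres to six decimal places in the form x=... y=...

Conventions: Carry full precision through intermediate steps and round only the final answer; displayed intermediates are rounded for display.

x=33.927721 y=0.097486

recognized (one wheel, involute flank): single-mesh tooth geometry, m = 1.762, N = 39
pitch radius r_p = m·N/2 = 1.762·39/2 = 34.359000
base radius r_b = r_p·cos α = 34.359000·cos 14.761° = 33.225051
roll angle φ = 11.847° = 0.20676916 rad
x = r_b·(cos φ + φ·sin φ) = 33.927721
y = r_b·(sin φ − φ·cos φ) = 0.097486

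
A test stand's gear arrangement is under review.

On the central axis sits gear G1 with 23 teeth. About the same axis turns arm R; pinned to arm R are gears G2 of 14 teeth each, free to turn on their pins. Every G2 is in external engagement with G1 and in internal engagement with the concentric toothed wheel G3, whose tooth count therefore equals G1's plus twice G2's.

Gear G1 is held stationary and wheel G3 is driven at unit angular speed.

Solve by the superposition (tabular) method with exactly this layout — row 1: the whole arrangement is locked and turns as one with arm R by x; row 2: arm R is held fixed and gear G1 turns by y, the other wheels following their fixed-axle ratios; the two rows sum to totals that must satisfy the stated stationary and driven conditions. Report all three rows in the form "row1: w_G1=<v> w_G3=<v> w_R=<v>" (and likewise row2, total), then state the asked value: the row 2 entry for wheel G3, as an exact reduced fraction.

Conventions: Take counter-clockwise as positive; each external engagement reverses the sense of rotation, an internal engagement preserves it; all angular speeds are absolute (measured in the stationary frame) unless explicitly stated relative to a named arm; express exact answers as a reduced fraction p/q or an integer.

planetary set (23T centre, 14T on arm, 51T internal) — Willis relation
row 1 — lock + rotate with arm: ω_sun = ω_ring = ω_arm = x
row 2: sun turns y, ring = −(23/51)·y, arm 0
boundary: total ω_sun = x + y = 0 and total ω_ring = x − (23/51)·y = 1  ⇒  y = -51/74, x = 51/74
row 2 ring = −(23/51)·(-51/74) = 23/74
totals (row 1 + row 2): sun 51/74 + (-51/74) = 0, ring 51/74 + 23/74 = 1, arm 51/74 + 0 = 51/74
asked cell (row2, ring) = 23/74

row1: w_G1=51/74 w_G3=51/74 w_R=51/74
row2: w_G1=-51/74 w_G3=23/74 w_R=0
total: w_G1=0 w_G3=1 w_R=51/74
asked value: 23/74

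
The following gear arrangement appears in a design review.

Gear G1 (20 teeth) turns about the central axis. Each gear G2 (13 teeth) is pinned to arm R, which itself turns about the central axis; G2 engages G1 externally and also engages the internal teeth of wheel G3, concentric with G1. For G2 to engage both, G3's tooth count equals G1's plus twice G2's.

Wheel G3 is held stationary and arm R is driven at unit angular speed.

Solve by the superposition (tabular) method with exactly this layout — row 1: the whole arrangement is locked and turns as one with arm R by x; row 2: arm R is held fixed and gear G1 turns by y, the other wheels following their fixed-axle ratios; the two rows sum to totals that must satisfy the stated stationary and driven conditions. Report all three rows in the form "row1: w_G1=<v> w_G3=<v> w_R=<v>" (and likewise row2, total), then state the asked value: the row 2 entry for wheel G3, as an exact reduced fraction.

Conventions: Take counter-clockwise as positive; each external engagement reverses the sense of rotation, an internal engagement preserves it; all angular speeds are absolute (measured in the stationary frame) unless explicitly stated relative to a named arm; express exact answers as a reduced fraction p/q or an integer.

planetary set (20T centre, 13T on arm, 46T internal) — Willis relation
row 1: whole set turns with the arm by x
row 2: sun turns y, ring = −(20/46)·y, arm 0
boundary: total ω_ring = x − (20/46)·y = 0 and total ω_arm = x = 1  ⇒  y = 23/10, x = 1
row 2 ring = −(20/46)·23/10 = -1
totals (row 1 + row 2): sun 1 + 23/10 = 33/10, ring 1 + (-1) = 0, arm 1 + 0 = 1
asked cell (row2, ring) = -1

row1: w_G1=1 w_G3=1 w_R=1
row2: w_G1=23/10 w_G3=-1 w_R=0
total: w_G1=33/10 w_G3=0 w_R=1
asked value: -1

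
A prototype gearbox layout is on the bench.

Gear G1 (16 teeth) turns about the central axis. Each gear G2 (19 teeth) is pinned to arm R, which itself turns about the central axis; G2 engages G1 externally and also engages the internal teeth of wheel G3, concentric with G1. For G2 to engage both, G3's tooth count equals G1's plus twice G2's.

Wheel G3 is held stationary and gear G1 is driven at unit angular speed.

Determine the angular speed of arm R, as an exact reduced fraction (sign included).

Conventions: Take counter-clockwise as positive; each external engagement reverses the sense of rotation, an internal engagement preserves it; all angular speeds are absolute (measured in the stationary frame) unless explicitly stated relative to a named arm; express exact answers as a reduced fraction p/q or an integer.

8/35

recognized (axles ride arm R): planetary set, 16/19/54 teeth
ring teeth: 16 + 2·19 = 54
16(ω_sun−ω_arm) = −54(ω_ring−ω_arm),  ω_ring = 0, ω_sun = 1
16(1−ω_arm) = −54(0−ω_arm)  ⇒  70·ω_arm = 16  ⇒  ω_arm = 8/35
exact speed ratio = 8/35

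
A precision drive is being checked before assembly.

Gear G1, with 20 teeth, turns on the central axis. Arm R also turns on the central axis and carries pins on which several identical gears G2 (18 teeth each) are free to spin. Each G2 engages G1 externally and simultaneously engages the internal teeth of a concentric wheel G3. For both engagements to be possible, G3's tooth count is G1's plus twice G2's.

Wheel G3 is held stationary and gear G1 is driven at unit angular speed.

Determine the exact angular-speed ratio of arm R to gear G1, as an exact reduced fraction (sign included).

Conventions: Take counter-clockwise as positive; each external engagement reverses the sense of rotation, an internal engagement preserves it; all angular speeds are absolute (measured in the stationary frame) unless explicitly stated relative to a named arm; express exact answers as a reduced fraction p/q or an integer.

topology: planetary set — G1 20T / G2 18T / G3 56T, arm = carrier (Willis)
ring teeth: 20 + 2·18 = 56
20(ω_sun−ω_arm) = −56(ω_ring−ω_arm),  ω_ring = 0, ω_sun = 1
20(1−ω_arm) = −56(0−ω_arm)  ⇒  76·ω_arm = 20  ⇒  ω_arm = 5/19
ω_out/ω_in = 5/19

5/19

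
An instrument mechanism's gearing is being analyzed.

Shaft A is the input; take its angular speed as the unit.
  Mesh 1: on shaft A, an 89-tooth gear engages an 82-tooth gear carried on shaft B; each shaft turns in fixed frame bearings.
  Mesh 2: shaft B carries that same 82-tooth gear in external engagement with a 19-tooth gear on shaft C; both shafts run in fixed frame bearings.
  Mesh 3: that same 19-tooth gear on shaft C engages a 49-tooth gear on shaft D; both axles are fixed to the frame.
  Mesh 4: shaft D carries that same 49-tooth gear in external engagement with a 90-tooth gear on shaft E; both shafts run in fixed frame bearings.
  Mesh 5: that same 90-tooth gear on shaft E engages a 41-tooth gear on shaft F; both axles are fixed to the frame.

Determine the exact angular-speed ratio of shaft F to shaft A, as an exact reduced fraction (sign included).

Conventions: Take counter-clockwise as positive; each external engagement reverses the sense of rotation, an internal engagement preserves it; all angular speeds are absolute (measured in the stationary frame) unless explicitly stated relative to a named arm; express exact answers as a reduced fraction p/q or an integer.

class = fixed-axis compound train [5 meshes; 5 ratios multiply, 5 sense flips]
mesh 1 [89T→82T]: running ratio 89/82, sense −
mesh 2 [82T→19T]: running ratio 89/19, sense +
mesh 3 [19T→49T]: running ratio 89/49, sense −
mesh 4 [49T→90T]: running ratio 89/90, sense +
mesh 5 [90T→41T]: running ratio 89/41, sense −
ω_out/ω_in = -89/41

-89/41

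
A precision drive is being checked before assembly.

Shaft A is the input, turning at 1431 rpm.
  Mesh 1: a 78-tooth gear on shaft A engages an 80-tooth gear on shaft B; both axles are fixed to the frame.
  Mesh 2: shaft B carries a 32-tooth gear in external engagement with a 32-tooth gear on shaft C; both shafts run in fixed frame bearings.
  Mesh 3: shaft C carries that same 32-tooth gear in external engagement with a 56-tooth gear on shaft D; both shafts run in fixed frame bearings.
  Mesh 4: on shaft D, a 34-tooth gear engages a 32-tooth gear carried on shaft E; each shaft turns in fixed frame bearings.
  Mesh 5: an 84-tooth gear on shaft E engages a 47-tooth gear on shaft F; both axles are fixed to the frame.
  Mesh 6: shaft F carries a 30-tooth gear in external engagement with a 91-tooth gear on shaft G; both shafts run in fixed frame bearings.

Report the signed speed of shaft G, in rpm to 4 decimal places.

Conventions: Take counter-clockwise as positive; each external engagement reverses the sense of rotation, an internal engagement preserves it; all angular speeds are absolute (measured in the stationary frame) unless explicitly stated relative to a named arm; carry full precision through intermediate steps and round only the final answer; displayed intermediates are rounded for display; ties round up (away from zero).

+499.1102 rpm

topology: fixed-axis compound train — 6 meshes, A→G
mesh 1 [78T→80T]: ω = 1431.0000×78/80 = 1395.2250 rpm, sense flips to −
mesh 2 [32T→32T]: ω = 1395.2250×32/32 = 1395.2250 rpm, sense flips to +
mesh 3 [32T→56T]: ω = 1395.2250×32/56 = 797.2714 rpm, sense flips to −
mesh 4 [34T→32T]: ω = 797.2714×34/32 = 847.1009 rpm, sense flips to +
mesh 5 [84T→47T]: ω = 847.1009×84/47 = 1513.9676 rpm, sense flips to −
mesh 6 [30T→91T]: ω = 1513.9676×30/91 = 499.1102 rpm, sense flips to +
signed output speed = +499.1102 rpm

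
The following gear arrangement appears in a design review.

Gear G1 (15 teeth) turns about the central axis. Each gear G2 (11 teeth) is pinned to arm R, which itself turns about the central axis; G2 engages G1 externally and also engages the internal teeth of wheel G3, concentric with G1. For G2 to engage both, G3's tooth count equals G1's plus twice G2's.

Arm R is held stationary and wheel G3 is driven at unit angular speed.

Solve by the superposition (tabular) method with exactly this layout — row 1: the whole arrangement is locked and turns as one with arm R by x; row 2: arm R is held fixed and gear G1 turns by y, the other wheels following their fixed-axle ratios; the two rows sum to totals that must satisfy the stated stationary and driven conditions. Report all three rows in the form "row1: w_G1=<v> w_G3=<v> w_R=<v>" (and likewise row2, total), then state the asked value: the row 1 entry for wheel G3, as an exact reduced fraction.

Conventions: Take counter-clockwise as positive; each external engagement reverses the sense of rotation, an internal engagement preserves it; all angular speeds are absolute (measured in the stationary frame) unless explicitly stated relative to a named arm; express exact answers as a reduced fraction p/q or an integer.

row1: w_G1=0 w_G3=0 w_R=0
row2: w_G1=-37/15 w_G3=1 w_R=0
total: w_G1=-37/15 w_G3=1 w_R=0
asked value: 0

class = planetary set [G3 = 15+2·11 = 37; Willis about the carrier]
row 1: whole set turns with the arm by x
row 2: sun turns y, ring = −(15/37)·y, arm 0
boundary: total ω_arm = x = 0 and total ω_ring = x − (15/37)·y = 1  ⇒  y = -37/15, x = 0
row 2 ring = −(15/37)·(-37/15) = 1
totals (row 1 + row 2): sun 0 + (-37/15) = -37/15, ring 0 + 1 = 1, arm 0 + 0 = 0
asked cell (row1, ring) = 0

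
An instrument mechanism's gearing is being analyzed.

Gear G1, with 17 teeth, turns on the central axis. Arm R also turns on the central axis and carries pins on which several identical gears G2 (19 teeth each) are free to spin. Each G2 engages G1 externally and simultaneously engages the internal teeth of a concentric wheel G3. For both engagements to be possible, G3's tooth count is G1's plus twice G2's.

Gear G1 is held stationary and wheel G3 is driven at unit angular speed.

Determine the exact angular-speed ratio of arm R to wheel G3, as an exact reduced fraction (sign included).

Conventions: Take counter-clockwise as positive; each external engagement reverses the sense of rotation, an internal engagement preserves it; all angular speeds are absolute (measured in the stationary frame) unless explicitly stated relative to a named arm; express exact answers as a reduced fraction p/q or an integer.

topology: planetary set — G1 17T / G2 19T / G3 55T, arm = carrier (Willis)
ring teeth: 17 + 2·19 = 55
17(ω_sun−ω_arm) = −55(ω_ring−ω_arm),  ω_sun = 0, ω_ring = 1
17(0−ω_arm) = −55(1−ω_arm)  ⇒  72·ω_arm = 55  ⇒  ω_arm = 55/72
ω_out/ω_in = 55/72

55/72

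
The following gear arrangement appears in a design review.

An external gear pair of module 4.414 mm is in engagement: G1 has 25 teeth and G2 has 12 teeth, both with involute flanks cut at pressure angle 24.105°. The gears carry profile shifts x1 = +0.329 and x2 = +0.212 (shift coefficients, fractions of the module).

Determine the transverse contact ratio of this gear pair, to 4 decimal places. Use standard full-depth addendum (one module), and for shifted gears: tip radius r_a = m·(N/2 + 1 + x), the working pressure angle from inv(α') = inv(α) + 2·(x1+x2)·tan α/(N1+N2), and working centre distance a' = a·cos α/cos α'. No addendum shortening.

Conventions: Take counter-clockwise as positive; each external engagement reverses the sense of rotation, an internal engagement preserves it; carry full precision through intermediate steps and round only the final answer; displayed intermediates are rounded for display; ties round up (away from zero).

1.3179

single-mesh involute tooth geometry (25T engaging 12T at module 4.414)
base radii: r_b1 = 50.363659, r_b2 = 24.174557
tip radii: r_a1 = 61.041206, r_a2 = 31.833768
inv(α') = inv(24.105°) + 2·(+0.329+0.212)·tan α/(25+12) = 0.03979893  ⇒  α' = 27.32907°
a' = a·cos α / cos α' = 81.6590·cos 24.105°/cos 27.32907° = 83.903111
action lengths: √(r_a1²−r_b1²) = 34.489573, √(r_a2²−r_b2²) = 20.711823
base pitch p_b = π·m·cos α = 12.657768
CR = (34.489573 + 20.711823 − 83.903111·sin 27.32907°)/12.657768 = 1.317882
contact ratio ≈ 1.3179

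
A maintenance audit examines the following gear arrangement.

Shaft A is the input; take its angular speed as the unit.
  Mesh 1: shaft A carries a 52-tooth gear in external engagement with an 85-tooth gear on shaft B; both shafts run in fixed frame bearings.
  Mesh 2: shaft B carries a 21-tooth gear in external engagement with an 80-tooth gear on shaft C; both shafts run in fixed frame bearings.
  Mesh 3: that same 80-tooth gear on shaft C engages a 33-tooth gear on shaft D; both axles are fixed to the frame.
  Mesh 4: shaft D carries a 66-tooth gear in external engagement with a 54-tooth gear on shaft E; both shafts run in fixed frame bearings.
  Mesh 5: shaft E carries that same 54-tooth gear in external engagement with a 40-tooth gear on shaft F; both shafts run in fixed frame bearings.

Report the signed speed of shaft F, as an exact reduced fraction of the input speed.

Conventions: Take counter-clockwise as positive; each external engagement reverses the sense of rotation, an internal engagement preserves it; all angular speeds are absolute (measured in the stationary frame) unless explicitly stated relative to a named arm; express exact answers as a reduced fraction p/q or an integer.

5-mesh fixed-axis compound train (all bearings frame-fixed)
mesh 1 [52T→85T]: |ω|/ω_in = 1×52/85 = 52/85, sense flips to −
mesh 2 [21T→80T]: |ω|/ω_in = (52/85)×21/80 = 273/1700, sense flips to +
mesh 3 [80T→33T]: |ω|/ω_in = (273/1700)×80/33 = 364/935, sense flips to −
mesh 4 [66T→54T]: |ω|/ω_in = (364/935)×66/54 = 364/765, sense flips to +
mesh 5 [54T→40T]: |ω|/ω_in = (364/765)×54/40 = 273/425, sense flips to −
signed output speed (× input speed) = -273/425

-273/425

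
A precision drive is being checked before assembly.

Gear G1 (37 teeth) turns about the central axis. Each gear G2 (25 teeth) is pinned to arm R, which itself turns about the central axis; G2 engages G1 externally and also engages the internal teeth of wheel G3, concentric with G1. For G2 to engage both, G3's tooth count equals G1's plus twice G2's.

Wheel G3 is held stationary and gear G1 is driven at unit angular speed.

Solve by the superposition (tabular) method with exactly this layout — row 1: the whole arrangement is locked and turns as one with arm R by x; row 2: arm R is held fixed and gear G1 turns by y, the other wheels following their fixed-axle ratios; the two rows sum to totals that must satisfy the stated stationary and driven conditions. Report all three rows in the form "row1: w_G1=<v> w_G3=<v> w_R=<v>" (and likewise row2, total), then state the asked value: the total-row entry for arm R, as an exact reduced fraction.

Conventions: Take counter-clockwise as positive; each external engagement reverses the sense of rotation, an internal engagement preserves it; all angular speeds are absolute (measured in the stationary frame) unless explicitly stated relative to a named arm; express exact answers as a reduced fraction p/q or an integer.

row1: w_G1=37/124 w_G3=37/124 w_R=37/124
row2: w_G1=87/124 w_G3=-37/124 w_R=0
total: w_G1=1 w_G3=0 w_R=37/124
asked value: 37/124

topology: planetary set — G1 37T / G2 25T / G3 87T, arm = carrier (Willis)
row 1 (train locked, turned with arm): all members turn x
row 2: sun turns y, ring = −(37/87)·y, arm 0
boundary: total ω_ring = x − (37/87)·y = 0 and total ω_sun = x + y = 1  ⇒  y = 87/124, x = 37/124
row 2 ring = −(37/87)·87/124 = -37/124
totals (row 1 + row 2): sun 37/124 + 87/124 = 1, ring 37/124 + (-37/124) = 0, arm 37/124 + 0 = 37/124
asked cell (total, arm) = 37/124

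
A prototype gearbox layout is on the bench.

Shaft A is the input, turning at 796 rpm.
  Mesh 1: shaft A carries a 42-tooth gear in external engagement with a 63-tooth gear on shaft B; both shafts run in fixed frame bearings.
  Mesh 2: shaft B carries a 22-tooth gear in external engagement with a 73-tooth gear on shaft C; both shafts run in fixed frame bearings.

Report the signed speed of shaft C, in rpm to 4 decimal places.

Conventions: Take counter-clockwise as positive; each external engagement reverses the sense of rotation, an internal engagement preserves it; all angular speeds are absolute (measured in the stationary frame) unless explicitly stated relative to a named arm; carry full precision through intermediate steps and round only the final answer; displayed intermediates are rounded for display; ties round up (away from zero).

recognized (3 fixed axles, 2 meshes): fixed-axis compound train
mesh 1 [42T→63T]: ω = 796.0000×42/63 = 530.6667 rpm, sense flips to −
mesh 2 [22T→73T]: ω = 530.6667×22/73 = 159.9269 rpm, sense flips to +
signed output speed = +159.9269 rpm

+159.9269 rpm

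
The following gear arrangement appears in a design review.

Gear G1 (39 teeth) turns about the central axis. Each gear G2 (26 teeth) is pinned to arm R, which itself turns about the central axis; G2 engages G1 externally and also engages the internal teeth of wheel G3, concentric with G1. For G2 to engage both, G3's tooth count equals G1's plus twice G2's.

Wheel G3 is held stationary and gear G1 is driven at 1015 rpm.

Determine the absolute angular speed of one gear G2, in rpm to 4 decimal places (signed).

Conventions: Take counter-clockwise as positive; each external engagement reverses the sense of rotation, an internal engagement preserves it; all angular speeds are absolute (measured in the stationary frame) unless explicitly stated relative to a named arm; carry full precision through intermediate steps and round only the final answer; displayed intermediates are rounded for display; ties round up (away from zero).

class = planetary set [G3 = 39+2·26 = 91; Willis about the carrier]
normalise by the input: solve with ω_sun = 1, then scale by 1015 rpm
ring teeth: 39 + 2·26 = 91
39(ω_sun−ω_arm) = −91(ω_ring−ω_arm),  ω_ring = 0, ω_sun = 1
39(1−ω_arm) = −91(0−ω_arm)  ⇒  130·ω_arm = 39  ⇒  ω_arm = 3/10
sun–planet mesh: 39·(1−3/10) = −26·(ω_p−ω_arm)  ⇒  ω_p−ω_arm = -21/20
ω_p = 3/10 − 21/20 = -3/4
scale: ω_p = -3/4 × 1015 rpm = -761.2500 rpm

-761.2500 rpm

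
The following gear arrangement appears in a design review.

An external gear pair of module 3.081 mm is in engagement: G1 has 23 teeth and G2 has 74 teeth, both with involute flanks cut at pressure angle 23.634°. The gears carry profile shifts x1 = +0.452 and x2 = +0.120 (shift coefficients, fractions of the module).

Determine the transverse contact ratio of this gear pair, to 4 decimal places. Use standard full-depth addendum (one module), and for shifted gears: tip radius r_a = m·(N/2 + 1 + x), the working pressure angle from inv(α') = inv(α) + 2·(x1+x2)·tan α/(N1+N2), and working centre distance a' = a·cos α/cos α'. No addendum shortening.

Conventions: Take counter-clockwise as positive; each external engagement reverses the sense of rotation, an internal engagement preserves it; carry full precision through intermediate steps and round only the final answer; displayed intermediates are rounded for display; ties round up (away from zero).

1.4533

single-mesh involute tooth geometry (23T engaging 74T at module 3.081)
base radii: r_b1 = 32.459683, r_b2 = 104.435501
tip radii: r_a1 = 39.905112, r_a2 = 117.447720
inv(α') = inv(23.634°) + 2·(+0.452+0.120)·tan α/(23+74) = 0.03026593  ⇒  α' = 25.07630°
a' = a·cos α / cos α' = 149.4285·cos 23.634°/cos 25.07630° = 151.141116
action lengths: √(r_a1²−r_b1²) = 23.211785, √(r_a2²−r_b2²) = 53.732607
base pitch p_b = π·m·cos α = 8.867400
CR = (23.211785 + 53.732607 − 151.141116·sin 25.07630°)/8.867400 = 1.453304
contact ratio ≈ 1.4533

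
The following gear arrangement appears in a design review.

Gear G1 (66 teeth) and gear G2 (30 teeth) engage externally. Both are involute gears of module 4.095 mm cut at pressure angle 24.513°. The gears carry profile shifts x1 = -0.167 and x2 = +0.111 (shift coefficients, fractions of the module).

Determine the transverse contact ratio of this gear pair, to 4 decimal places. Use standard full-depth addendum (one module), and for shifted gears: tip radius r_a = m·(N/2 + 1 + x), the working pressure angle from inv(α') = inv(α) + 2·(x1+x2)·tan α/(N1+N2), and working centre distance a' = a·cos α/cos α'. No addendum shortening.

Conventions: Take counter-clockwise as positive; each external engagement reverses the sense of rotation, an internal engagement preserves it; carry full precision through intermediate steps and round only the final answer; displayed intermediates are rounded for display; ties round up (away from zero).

1.5304

recognized (one external pair, fixed centres): single-mesh tooth geometry, m = 4.095, N1 = 66, N2 = 30
base radii: r_b1 = 122.954898, r_b2 = 55.888590
tip radii: r_a1 = 138.546135, r_a2 = 65.974545
inv(α') = inv(24.513°) + 2·(-0.167+0.111)·tan α/(66+30) = 0.02763574  ⇒  α' = 24.36541°
a' = a·cos α / cos α' = 196.5600·cos 24.513°/cos 24.36541° = 196.330031
action lengths: √(r_a1²−r_b1²) = 63.852365, √(r_a2²−r_b2²) = 35.058609
base pitch p_b = π·m·cos α = 11.705279
CR = (63.852365 + 35.058609 − 196.330031·sin 24.36541°)/11.705279 = 1.530432
contact ratio ≈ 1.5304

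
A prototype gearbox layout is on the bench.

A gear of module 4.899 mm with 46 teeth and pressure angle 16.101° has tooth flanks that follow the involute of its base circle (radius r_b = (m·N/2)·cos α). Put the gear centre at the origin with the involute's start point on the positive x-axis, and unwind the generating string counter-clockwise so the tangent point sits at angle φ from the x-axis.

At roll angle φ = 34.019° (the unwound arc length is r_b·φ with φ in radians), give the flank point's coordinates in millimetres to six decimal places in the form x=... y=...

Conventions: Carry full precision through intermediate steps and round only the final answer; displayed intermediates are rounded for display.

x=125.690089 y=7.290276

single-mesh involute tooth geometry (46T wheel at module 4.899)
pitch radius r_p = m·N/2 = 4.899·46/2 = 112.677000
base radius r_b = r_p·cos α = 112.677000·cos 16.101° = 108.257167
roll angle φ = 34.019° = 0.59374356 rad
x = r_b·(cos φ + φ·sin φ) = 125.690089
y = r_b·(sin φ − φ·cos φ) = 7.290276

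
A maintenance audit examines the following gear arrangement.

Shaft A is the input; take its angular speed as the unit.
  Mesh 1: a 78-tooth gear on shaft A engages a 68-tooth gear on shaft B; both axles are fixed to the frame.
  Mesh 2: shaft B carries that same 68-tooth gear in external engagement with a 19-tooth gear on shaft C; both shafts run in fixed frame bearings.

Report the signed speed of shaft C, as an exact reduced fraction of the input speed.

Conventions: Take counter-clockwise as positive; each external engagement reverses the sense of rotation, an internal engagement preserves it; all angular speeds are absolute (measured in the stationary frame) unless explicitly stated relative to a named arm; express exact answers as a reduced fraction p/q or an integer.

78/19

2-mesh fixed-axis compound train (all bearings frame-fixed)
mesh 1 [78T→68T]: |ω|/ω_in = 1×78/68 = 39/34, sense flips to −
mesh 2 [68T→19T]: |ω|/ω_in = (39/34)×68/19 = 78/19, sense flips to +
signed output speed (× input speed) = 78/19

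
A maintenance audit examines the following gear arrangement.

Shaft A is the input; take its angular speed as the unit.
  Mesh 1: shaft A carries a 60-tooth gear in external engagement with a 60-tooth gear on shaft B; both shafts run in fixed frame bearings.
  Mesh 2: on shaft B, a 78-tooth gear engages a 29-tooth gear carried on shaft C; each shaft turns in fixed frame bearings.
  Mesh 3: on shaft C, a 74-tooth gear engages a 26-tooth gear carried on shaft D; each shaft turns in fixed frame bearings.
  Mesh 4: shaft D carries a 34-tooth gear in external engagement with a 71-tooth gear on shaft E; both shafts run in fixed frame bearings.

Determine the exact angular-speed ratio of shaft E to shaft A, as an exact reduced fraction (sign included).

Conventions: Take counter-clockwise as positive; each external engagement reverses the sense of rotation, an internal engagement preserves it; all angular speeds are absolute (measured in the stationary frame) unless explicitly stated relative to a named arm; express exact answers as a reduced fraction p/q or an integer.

7548/2059

class = fixed-axis compound train [4 meshes; 4 ratios multiply, 4 sense flips]
mesh 1 [60T→60T]: running ratio 1, sense −
mesh 2 [78T→29T]: running ratio 78/29, sense +
mesh 3 [74T→26T]: running ratio 222/29, sense −
mesh 4 [34T→71T]: running ratio 7548/2059, sense +
ω_out/ω_in = 7548/2059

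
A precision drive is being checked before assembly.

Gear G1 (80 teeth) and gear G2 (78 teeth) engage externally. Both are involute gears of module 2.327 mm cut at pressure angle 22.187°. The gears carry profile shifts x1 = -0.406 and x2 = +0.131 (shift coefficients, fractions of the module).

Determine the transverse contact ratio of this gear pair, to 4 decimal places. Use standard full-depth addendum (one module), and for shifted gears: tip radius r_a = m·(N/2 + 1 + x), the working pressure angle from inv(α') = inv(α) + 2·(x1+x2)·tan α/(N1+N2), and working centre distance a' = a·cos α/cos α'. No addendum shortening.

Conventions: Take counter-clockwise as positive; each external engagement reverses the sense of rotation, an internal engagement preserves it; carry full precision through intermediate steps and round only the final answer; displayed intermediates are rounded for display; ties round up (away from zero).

recognized (one external pair, fixed centres): single-mesh tooth geometry, m = 2.327, N1 = 80, N2 = 78
base radii: r_b1 = 86.188012, r_b2 = 84.033311
tip radii: r_a1 = 94.462238, r_a2 = 93.384837
inv(α') = inv(22.187°) + 2·(-0.406+0.131)·tan α/(80+78) = 0.01917193  ⇒  α' = 21.68553°
a' = a·cos α / cos α' = 183.8330·cos 22.187°/cos 21.68553° = 183.186159
action lengths: √(r_a1²−r_b1²) = 38.661881, √(r_a2²−r_b2²) = 40.732424
base pitch p_b = π·m·cos α = 6.769191
CR = (38.661881 + 40.732424 − 183.186159·sin 21.68553°)/6.769191 = 1.729127
contact ratio ≈ 1.7291

1.7291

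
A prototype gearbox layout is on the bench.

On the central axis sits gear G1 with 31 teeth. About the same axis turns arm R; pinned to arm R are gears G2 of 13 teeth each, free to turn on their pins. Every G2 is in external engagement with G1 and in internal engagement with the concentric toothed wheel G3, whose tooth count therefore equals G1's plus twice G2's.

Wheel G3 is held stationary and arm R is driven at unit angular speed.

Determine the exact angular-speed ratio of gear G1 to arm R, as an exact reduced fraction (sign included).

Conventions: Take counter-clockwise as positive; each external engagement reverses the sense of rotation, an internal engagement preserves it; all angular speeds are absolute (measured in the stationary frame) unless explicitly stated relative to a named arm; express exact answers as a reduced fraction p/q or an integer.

topology: planetary set — G1 31T / G2 13T / G3 57T, arm = carrier (Willis)
ring teeth: 31 + 2·13 = 57
31(ω_sun−ω_arm) = −57(ω_ring−ω_arm),  ω_ring = 0, ω_arm = 1
ω_sun = 1 − (57/31)(0−1) = 88/31
ω_out/ω_in = 88/31

88/31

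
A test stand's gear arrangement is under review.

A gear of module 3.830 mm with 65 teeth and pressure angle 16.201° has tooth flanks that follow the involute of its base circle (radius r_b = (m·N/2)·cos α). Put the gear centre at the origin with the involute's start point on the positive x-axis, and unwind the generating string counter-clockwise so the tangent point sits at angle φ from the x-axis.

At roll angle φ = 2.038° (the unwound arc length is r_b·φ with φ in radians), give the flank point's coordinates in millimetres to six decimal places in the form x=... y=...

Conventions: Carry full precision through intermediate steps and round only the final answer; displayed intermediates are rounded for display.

single-mesh involute tooth geometry (65T wheel at module 3.830)
pitch radius r_p = m·N/2 = 3.830·65/2 = 124.475000
base radius r_b = r_p·cos α = 124.475000·cos 16.201° = 119.531950
roll angle φ = 2.038° = 0.03556981 rad
x = r_b·(cos φ + φ·sin φ) = 119.607543
y = r_b·(sin φ − φ·cos φ) = 0.001793

x=119.607543 y=0.001793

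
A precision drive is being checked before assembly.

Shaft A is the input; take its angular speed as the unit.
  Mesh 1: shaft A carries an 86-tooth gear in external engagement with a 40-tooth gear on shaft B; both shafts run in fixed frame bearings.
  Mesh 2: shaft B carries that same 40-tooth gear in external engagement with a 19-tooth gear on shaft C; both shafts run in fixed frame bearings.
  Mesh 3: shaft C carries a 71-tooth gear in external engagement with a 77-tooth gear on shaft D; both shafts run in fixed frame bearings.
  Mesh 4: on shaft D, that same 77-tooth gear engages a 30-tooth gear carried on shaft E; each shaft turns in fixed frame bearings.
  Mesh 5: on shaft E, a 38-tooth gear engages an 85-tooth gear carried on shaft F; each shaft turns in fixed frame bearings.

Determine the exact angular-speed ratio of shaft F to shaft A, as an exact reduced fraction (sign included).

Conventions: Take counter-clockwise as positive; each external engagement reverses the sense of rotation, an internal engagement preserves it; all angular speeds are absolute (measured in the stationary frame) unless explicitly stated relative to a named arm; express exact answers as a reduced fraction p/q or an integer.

-6106/1275

class = fixed-axis compound train [5 meshes; 5 ratios multiply, 5 sense flips]
mesh 1 [86T→40T]: running ratio 43/20, sense −
mesh 2 [40T→19T]: running ratio 86/19, sense +
mesh 3 [71T→77T]: running ratio 6106/1463, sense −
mesh 4 [77T→30T]: running ratio 3053/285, sense +
mesh 5 [38T→85T]: running ratio 6106/1275, sense −
ω_out/ω_in = -6106/1275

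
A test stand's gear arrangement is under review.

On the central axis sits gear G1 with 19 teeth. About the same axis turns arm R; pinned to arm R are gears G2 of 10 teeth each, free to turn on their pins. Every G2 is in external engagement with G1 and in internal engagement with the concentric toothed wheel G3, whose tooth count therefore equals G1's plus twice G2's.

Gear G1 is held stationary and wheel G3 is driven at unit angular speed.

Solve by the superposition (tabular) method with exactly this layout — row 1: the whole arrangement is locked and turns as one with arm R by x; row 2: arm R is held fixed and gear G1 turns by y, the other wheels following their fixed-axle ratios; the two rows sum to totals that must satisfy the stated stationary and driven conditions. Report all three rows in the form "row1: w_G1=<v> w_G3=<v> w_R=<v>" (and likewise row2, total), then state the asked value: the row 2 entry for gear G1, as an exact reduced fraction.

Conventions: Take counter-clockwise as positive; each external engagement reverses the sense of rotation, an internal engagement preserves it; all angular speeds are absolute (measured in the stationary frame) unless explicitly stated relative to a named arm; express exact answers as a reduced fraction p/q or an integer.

row1: w_G1=39/58 w_G3=39/58 w_R=39/58
row2: w_G1=-39/58 w_G3=19/58 w_R=0
total: w_G1=0 w_G3=1 w_R=39/58
asked value: -39/58

recognized (axles ride arm R): planetary set, 19/10/39 teeth
row 1: whole set turns with the arm by x
superposition row 2 [arm held]: sun y, ring −(19/39)·y, arm 0
boundary: total ω_sun = x + y = 0 and total ω_ring = x − (19/39)·y = 1  ⇒  y = -39/58, x = 39/58
row 2 ring = −(19/39)·(-39/58) = 19/58
totals (row 1 + row 2): sun 39/58 + (-39/58) = 0, ring 39/58 + 19/58 = 1, arm 39/58 + 0 = 39/58
asked cell (row2, sun) = -39/58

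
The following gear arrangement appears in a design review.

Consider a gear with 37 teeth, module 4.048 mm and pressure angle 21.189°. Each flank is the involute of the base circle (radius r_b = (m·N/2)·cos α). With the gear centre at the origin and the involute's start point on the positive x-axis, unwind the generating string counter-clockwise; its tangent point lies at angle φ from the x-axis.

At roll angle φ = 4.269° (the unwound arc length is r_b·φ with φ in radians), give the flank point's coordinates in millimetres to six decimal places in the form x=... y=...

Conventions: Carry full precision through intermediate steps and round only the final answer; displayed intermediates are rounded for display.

x=70.018609 y=0.009622

single-mesh involute tooth geometry (37T wheel at module 4.048)
pitch radius r_p = m·N/2 = 4.048·37/2 = 74.888000
base radius r_b = r_p·cos α = 74.888000·cos 21.189° = 69.825063
roll angle φ = 4.269° = 0.07450811 rad
x = r_b·(cos φ + φ·sin φ) = 70.018609
y = r_b·(sin φ − φ·cos φ) = 0.009622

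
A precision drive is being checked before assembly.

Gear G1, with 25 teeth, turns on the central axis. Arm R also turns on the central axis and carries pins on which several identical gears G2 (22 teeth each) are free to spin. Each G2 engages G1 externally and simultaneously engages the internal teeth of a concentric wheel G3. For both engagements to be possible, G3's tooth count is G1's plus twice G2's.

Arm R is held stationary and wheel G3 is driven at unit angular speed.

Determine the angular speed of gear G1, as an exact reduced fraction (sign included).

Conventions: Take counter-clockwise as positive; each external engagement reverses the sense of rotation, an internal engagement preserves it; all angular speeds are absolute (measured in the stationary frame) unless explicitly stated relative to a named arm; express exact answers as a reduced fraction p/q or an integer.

-69/25

recognized (axles ride arm R): planetary set, 25/22/69 teeth
ring teeth: 25 + 2·22 = 69
25(ω_sun−ω_arm) = −69(ω_ring−ω_arm),  ω_arm = 0, ω_ring = 1
ω_sun = 0 − (69/25)(1−0) = -69/25
exact speed ratio = -69/25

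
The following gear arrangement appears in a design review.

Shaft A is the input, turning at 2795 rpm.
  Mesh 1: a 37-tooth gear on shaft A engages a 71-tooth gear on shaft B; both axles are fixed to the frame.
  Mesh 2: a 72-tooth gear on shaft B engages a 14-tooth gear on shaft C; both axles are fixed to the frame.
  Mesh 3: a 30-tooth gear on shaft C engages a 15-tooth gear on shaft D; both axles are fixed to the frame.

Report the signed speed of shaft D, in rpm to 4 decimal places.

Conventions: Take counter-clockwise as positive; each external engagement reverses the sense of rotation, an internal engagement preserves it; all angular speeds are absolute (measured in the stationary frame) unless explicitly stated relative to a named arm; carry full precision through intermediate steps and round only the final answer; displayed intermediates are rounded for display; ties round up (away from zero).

3-mesh fixed-axis compound train (all bearings frame-fixed)
mesh 1 [37T→71T]: ω = 2795.0000×37/71 = 1456.5493 rpm, sense flips to −
mesh 2 [72T→14T]: ω = 1456.5493×72/14 = 7490.8249 rpm, sense flips to +
mesh 3 [30T→15T]: ω = 7490.8249×30/15 = 14981.6499 rpm, sense flips to −
signed output speed = -14981.6499 rpm

-14981.6499 rpm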